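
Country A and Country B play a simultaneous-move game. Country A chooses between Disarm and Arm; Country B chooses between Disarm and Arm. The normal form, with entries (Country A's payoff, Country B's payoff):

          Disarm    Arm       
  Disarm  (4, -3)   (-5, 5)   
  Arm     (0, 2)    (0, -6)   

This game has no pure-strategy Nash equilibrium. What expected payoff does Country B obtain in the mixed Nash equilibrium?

Country B's indifference between Disarm and Arm determines Country A's mixing probability p:
  Country B's payoff from Disarm: p·(-3) + (1−p)·2 = -5p + 2
  Country B's payoff from Arm: p·5 + (1−p)·(-6) = 11p - 6
  -5p + 2 = 11p - 6  ⇒  -16p = -8  ⇒  p = 1/2.
At equilibrium Country B is indifferent across columns, so Country B's payoff equals the payoff from Disarm: (1/2)·(-3) + (1/2)·2 = -1/2.

-1/2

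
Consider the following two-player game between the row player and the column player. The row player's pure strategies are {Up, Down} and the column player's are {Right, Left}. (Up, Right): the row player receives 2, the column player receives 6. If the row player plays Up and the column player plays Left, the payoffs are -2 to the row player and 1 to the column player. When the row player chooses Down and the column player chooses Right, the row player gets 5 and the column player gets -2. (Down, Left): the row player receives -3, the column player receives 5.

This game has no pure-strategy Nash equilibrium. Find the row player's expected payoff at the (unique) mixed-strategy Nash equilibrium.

Set the row player's expected payoff from Up equal to that from Down:
  the row player's expected payoff from Up: q·2 + (1−q)·(-2) = 4q - 2
  the row player's expected payoff from Down: q·5 + (1−q)·(-3) = 8q - 3
  4q - 2 = 8q - 3  ⇒  -4q = -1  ⇒  q = 1/4.
At equilibrium the row player is indifferent across rows, so the row player's payoff equals the payoff from Up: (1/4)·2 + (3/4)·(-2) = -1.

-1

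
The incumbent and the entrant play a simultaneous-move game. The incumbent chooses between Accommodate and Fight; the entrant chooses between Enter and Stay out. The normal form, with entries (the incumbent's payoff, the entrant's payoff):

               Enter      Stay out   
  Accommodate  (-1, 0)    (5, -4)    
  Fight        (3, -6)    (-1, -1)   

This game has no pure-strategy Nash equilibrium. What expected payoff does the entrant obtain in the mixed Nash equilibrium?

-8/3

For the entrant to be willing to mix, the entrant must be indifferent between Enter and Stay out, which pins down the incumbent's mix.
  the entrant's payoff to Enter: p·0 + (1−p)·(-6) = 6p - 6
  the entrant's payoff to Stay out: p·(-4) + (1−p)·(-1) = -3p - 1
  6p - 6 = -3p - 1  ⇒  9p = 5  ⇒  p = 5/9.
At equilibrium the entrant is indifferent across columns, so the entrant's payoff equals the payoff from Enter: (5/9)·0 + (4/9)·(-6) = -8/3.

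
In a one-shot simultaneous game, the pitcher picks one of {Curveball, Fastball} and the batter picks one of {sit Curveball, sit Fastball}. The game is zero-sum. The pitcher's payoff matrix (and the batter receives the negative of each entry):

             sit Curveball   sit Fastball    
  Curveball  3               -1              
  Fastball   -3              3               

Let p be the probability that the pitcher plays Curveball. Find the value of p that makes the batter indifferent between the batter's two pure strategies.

The batter's indifference between sit Curveball and sit Fastball determines the pitcher's mixing probability p:
  the batter's payoff from sit Curveball: p·(-3) + (1−p)·3 = -6p + 3
  the batter's payoff from sit Fastball: p·1 + (1−p)·(-3) = 4p - 3
  -6p + 3 = 4p - 3  ⇒  -10p = -6  ⇒  p = 3/5.

p = 3/5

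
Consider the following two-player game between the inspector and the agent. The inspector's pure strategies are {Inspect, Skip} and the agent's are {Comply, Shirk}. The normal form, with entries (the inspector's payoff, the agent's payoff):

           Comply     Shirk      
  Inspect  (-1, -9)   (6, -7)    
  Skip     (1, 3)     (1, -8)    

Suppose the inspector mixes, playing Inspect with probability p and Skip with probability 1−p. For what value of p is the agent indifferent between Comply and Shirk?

In a mixed equilibrium the agent is indifferent between Comply and Shirk; this condition fixes p.
  the agent's payoff to Comply: p·(-9) + (1−p)·3 = -12p + 3
  the agent's payoff to Shirk: p·(-7) + (1−p)·(-8) = p - 8
  -12p + 3 = p - 8  ⇒  -13p = -11  ⇒  p = 11/13.

p = 11/13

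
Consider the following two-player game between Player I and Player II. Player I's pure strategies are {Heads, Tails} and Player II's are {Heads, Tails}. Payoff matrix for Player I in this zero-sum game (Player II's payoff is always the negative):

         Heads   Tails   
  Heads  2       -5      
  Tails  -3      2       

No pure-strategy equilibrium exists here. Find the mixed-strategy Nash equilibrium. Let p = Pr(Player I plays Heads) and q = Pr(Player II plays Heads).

In a mixed equilibrium Player II is indifferent between Heads and Tails; this condition fixes p.
  Player II's payoff from Heads: p·(-2) + (1−p)·3 = -5p + 3
  Player II's payoff from Tails: p·5 + (1−p)·(-2) = 7p - 2
  -5p + 3 = 7p - 2  ⇒  -12p = -5  ⇒  p = 5/12.
Player II's mix must leave Player I indifferent between Heads and Tails.
  Player I's payoff to Heads: q·2 + (1−q)·(-5) = 7q - 5
  Player I's payoff to Tails: q·(-3) + (1−q)·2 = -5q + 2
  7q - 5 = -5q + 2  ⇒  12q = 7  ⇒  q = 7/12.

p = 5/12, q = 7/12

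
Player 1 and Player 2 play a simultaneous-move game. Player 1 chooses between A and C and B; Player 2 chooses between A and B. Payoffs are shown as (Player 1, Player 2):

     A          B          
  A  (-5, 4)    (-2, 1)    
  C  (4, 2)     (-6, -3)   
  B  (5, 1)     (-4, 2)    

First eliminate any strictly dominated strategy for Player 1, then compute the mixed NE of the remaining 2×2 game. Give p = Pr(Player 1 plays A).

Player 1's strategy C is strictly dominated by B: 5 > 4 and -4 > -6. Eliminate C.
For Player 2 to be willing to mix, Player 2 must be indifferent between A and B, which pins down Player 1's mix.
  Player 2's payoff from A: p·4 + (1−p)·1 = 3p + 1
  Player 2's payoff from B: p·1 + (1−p)·2 = -p + 2
  3p + 1 = -p + 2  ⇒  4p = 1  ⇒  p = 1/4.

p = 1/4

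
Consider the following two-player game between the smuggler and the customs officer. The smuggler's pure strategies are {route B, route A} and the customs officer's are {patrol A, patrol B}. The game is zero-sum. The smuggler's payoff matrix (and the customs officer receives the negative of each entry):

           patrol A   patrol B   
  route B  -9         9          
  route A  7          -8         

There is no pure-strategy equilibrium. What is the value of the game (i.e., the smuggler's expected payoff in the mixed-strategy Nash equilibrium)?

The customs officer's mix must leave the smuggler indifferent between route B and route A.
  the smuggler's expected payoff from route B: q·(-9) + (1−q)·9 = -18q + 9
  the smuggler's expected payoff from route A: q·7 + (1−q)·(-8) = 15q - 8
  -18q + 9 = 15q - 8  ⇒  -33q = -17  ⇒  q = 17/33.
The value is the smuggler's expected payoff against this mix (using route B): (17/33)·(-9) + (16/33)·9 = -3/11.

v = -3/11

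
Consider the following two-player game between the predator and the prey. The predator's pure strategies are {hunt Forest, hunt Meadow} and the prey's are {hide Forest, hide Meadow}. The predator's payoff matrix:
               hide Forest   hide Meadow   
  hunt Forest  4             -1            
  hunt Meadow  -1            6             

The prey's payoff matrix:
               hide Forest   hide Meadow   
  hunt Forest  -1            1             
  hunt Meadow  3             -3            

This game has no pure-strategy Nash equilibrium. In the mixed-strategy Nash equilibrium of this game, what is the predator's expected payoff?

The prey's mix must leave the predator indifferent between hunt Forest and hunt Meadow.
  the predator's payoff from hunt Forest: q·4 + (1−q)·(-1) = 5q - 1
  the predator's payoff from hunt Meadow: q·(-1) + (1−q)·6 = -7q + 6
  5q - 1 = -7q + 6  ⇒  12q = 7  ⇒  q = 7/12.
At equilibrium the predator is indifferent across rows, so the predator's payoff equals the payoff from hunt Forest: (7/12)·4 + (5/12)·(-1) = 23/12.

23/12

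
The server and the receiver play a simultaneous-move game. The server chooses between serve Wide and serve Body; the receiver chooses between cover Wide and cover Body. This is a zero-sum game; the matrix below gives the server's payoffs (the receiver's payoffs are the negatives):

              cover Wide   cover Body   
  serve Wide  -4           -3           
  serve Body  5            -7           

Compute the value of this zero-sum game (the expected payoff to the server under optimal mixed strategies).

v = -43/13

Set the server's expected payoff from serve Wide equal to that from serve Body:
  the server's payoff from serve Wide: q·(-4) + (1−q)·(-3) = -q - 3
  the server's payoff from serve Body: q·5 + (1−q)·(-7) = 12q - 7
  -q - 3 = 12q - 7  ⇒  -13q = -4  ⇒  q = 4/13.
The value is the server's expected payoff against this mix (using serve Wide): (4/13)·(-4) + (9/13)·(-3) = -43/13.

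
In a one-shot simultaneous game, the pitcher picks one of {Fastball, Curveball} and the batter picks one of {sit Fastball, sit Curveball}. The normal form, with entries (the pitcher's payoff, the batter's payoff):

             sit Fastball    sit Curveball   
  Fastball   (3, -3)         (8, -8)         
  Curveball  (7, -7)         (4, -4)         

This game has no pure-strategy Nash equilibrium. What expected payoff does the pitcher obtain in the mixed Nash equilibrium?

11/2

For the pitcher to be willing to mix, the pitcher must be indifferent between Fastball and Curveball, which pins down the batter's mix.
  the pitcher's payoff from Fastball: q·3 + (1−q)·8 = -5q + 8
  the pitcher's payoff from Curveball: q·7 + (1−q)·4 = 3q + 4
  -5q + 8 = 3q + 4  ⇒  -8q = -4  ⇒  q = 1/2.
At equilibrium the pitcher is indifferent across rows, so the pitcher's payoff equals the payoff from Fastball: (1/2)·3 + (1/2)·8 = 11/2.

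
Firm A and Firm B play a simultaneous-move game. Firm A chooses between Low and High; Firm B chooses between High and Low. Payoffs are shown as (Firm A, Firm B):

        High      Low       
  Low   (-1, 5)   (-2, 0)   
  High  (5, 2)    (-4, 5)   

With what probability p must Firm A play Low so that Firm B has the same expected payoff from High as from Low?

p = 3/8

Firm B's indifference between High and Low determines Firm A's mixing probability p:
  Firm B's payoff to High: p·5 + (1−p)·2 = 3p + 2
  Firm B's payoff to Low: p·0 + (1−p)·5 = -5p + 5
  3p + 2 = -5p + 5  ⇒  8p = 3  ⇒  p = 3/8.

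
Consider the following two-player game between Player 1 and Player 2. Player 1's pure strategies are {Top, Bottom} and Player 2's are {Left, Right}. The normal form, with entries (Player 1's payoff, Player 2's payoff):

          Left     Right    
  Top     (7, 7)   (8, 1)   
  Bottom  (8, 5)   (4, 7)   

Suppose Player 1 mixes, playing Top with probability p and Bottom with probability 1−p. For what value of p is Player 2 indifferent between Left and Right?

Set Player 2's expected payoff from Left equal to that from Right:
  Player 2's payoff from Left: p·7 + (1−p)·5 = 2p + 5
  Player 2's payoff from Right: p·1 + (1−p)·7 = -6p + 7
  2p + 5 = -6p + 7  ⇒  8p = 2  ⇒  p = 1/4.

p = 1/4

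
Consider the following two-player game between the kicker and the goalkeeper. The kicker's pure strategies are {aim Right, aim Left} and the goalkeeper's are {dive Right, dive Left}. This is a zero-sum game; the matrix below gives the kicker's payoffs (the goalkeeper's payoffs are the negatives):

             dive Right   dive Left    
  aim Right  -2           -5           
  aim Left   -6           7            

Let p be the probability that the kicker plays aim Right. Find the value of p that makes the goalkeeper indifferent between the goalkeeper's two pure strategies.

p = 13/16

The kicker's mix must leave the goalkeeper indifferent between dive Right and dive Left.
  the goalkeeper's payoff to dive Right: p·2 + (1−p)·6 = -4p + 6
  the goalkeeper's payoff to dive Left: p·5 + (1−p)·(-7) = 12p - 7
  -4p + 6 = 12p - 7  ⇒  -16p = -13  ⇒  p = 13/16.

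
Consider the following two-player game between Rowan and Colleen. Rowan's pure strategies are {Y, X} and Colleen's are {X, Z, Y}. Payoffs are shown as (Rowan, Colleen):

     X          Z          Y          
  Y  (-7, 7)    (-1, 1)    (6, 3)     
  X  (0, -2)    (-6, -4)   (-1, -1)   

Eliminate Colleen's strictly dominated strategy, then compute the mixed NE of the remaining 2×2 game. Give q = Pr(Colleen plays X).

Colleen's strategy Z is strictly dominated by Y: 3 > 1 and -1 > -4. Eliminate Z.
Colleen's mix must leave Rowan indifferent between Y and X.
  Rowan's payoff from Y: q·(-7) + (1−q)·6 = -13q + 6
  Rowan's payoff from X: q·0 + (1−q)·(-1) = q - 1
  -13q + 6 = q - 1  ⇒  -14q = -7  ⇒  q = 1/2.

q = 1/2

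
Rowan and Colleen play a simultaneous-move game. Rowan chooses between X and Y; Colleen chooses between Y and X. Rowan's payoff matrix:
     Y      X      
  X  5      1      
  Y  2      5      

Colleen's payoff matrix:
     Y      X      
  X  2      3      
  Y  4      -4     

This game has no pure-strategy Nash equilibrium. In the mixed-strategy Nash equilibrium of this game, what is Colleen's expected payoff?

20/9

Set Colleen's expected payoff from Y equal to that from X:
  Colleen's payoff to Y: p·2 + (1−p)·4 = -2p + 4
  Colleen's payoff to X: p·3 + (1−p)·(-4) = 7p - 4
  -2p + 4 = 7p - 4  ⇒  -9p = -8  ⇒  p = 8/9.
At equilibrium Colleen is indifferent across columns, so Colleen's payoff equals the payoff from Y: (8/9)·2 + (1/9)·4 = 20/9.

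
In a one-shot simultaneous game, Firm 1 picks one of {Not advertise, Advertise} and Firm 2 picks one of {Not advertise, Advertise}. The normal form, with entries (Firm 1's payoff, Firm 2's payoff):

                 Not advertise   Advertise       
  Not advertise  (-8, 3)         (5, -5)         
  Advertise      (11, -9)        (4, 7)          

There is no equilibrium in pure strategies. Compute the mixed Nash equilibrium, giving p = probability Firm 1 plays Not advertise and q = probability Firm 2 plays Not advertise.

Set Firm 2's expected payoff from Not advertise equal to that from Advertise:
  Firm 2's payoff from Not advertise: p·3 + (1−p)·(-9) = 12p - 9
  Firm 2's payoff from Advertise: p·(-5) + (1−p)·7 = -12p + 7
  12p - 9 = -12p + 7  ⇒  24p = 16  ⇒  p = 2/3.
Firm 2's mix must leave Firm 1 indifferent between Not advertise and Advertise.
  Firm 1's expected payoff from Not advertise: q·(-8) + (1−q)·5 = -13q + 5
  Firm 1's expected payoff from Advertise: q·11 + (1−q)·4 = 7q + 4
  -13q + 5 = 7q + 4  ⇒  -20q = -1  ⇒  q = 1/20.

p = 2/3, q = 1/20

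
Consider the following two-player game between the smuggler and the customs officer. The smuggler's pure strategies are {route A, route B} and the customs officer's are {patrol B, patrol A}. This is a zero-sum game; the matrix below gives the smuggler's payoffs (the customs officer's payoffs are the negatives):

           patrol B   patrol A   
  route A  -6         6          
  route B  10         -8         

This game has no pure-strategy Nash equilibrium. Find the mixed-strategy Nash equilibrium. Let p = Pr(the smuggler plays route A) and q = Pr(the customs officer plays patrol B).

For the customs officer to be willing to mix, the customs officer must be indifferent between patrol B and patrol A, which pins down the smuggler's mix.
  the customs officer's payoff to patrol B: p·6 + (1−p)·(-10) = 16p - 10
  the customs officer's payoff to patrol A: p·(-6) + (1−p)·8 = -14p + 8
  16p - 10 = -14p + 8  ⇒  30p = 18  ⇒  p = 3/5.
The smuggler's indifference between route A and route B determines the customs officer's mixing probability q:
  the smuggler's payoff from route A: q·(-6) + (1−q)·6 = -12q + 6
  the smuggler's payoff from route B: q·10 + (1−q)·(-8) = 18q - 8
  -12q + 6 = 18q - 8  ⇒  -30q = -14  ⇒  q = 7/15.

p = 3/5, q = 7/15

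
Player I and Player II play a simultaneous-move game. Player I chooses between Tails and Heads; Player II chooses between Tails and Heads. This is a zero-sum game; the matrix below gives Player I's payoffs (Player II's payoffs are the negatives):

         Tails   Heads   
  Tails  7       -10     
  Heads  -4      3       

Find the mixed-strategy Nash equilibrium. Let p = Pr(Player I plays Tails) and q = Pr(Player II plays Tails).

p = 7/24, q = 13/24

Player I's mix must leave Player II indifferent between Tails and Heads.
  Player II's payoff to Tails: p·(-7) + (1−p)·4 = -11p + 4
  Player II's payoff to Heads: p·10 + (1−p)·(-3) = 13p - 3
  -11p + 4 = 13p - 3  ⇒  -24p = -7  ⇒  p = 7/24.
For Player I to be willing to mix, Player I must be indifferent between Tails and Heads, which pins down Player II's mix.
  Player I's payoff from Tails: q·7 + (1−q)·(-10) = 17q - 10
  Player I's payoff from Heads: q·(-4) + (1−q)·3 = -7q + 3
  17q - 10 = -7q + 3  ⇒  24q = 13  ⇒  q = 13/24.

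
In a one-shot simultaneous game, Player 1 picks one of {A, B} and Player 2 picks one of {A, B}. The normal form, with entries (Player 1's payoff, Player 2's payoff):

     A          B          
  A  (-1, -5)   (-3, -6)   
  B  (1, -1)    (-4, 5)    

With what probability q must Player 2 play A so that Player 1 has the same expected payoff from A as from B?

In a mixed equilibrium Player 1 is indifferent between A and B; this condition fixes q.
  Player 1's expected payoff from A: q·(-1) + (1−q)·(-3) = 2q - 3
  Player 1's expected payoff from B: q·1 + (1−q)·(-4) = 5q - 4
  2q - 3 = 5q - 4  ⇒  -3q = -1  ⇒  q = 1/3.

q = 1/3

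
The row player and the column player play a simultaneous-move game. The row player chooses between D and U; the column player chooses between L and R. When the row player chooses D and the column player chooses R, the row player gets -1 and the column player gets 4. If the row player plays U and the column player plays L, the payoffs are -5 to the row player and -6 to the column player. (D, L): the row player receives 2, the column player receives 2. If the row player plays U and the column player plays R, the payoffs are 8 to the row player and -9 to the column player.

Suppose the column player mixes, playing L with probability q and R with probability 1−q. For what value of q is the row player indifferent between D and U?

q = 9/16

For the row player to be willing to mix, the row player must be indifferent between D and U, which pins down the column player's mix.
  the row player's expected payoff from D: q·2 + (1−q)·(-1) = 3q - 1
  the row player's expected payoff from U: q·(-5) + (1−q)·8 = -13q + 8
  3q - 1 = -13q + 8  ⇒  16q = 9  ⇒  q = 9/16.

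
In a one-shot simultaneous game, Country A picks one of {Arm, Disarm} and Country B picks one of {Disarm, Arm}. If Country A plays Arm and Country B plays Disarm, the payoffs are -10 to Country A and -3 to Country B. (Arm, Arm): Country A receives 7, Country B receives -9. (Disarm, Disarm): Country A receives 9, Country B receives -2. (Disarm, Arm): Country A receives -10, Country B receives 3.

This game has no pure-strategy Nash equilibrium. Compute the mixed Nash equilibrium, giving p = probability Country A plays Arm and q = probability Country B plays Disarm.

Set Country B's expected payoff from Disarm equal to that from Arm:
  Country B's expected payoff from Disarm: p·(-3) + (1−p)·(-2) = -p - 2
  Country B's expected payoff from Arm: p·(-9) + (1−p)·3 = -12p + 3
  -p - 2 = -12p + 3  ⇒  11p = 5  ⇒  p = 5/11.
In a mixed equilibrium Country A is indifferent between Arm and Disarm; this condition fixes q.
  Country A's expected payoff from Arm: q·(-10) + (1−q)·7 = -17q + 7
  Country A's expected payoff from Disarm: q·9 + (1−q)·(-10) = 19q - 10
  -17q + 7 = 19q - 10  ⇒  -36q = -17  ⇒  q = 17/36.

p = 5/11, q = 17/36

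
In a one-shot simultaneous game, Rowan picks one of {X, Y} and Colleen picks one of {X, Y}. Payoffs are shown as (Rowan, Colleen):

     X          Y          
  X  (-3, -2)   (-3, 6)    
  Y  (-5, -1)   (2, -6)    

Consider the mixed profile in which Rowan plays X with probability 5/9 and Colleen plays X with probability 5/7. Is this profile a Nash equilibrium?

Given Rowan's mix p = 5/9, Colleen's payoff from X is -14/9 but from Y is 2/3. Colleen strictly prefers Y, so Colleen would not mix.
So the proposed profile is not a Nash equilibrium.

No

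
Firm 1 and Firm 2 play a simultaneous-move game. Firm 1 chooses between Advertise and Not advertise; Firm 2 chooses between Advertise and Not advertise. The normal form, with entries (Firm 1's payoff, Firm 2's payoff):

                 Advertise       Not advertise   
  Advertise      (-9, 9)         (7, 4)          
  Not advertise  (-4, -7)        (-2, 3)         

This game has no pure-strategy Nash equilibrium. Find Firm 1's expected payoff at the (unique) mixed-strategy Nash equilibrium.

-23/7

Firm 2's mix must leave Firm 1 indifferent between Advertise and Not advertise.
  Firm 1's payoff to Advertise: q·(-9) + (1−q)·7 = -16q + 7
  Firm 1's payoff to Not advertise: q·(-4) + (1−q)·(-2) = -2q - 2
  -16q + 7 = -2q - 2  ⇒  -14q = -9  ⇒  q = 9/14.
At equilibrium Firm 1 is indifferent across rows, so Firm 1's payoff equals the payoff from Advertise: (9/14)·(-9) + (5/14)·7 = -23/7.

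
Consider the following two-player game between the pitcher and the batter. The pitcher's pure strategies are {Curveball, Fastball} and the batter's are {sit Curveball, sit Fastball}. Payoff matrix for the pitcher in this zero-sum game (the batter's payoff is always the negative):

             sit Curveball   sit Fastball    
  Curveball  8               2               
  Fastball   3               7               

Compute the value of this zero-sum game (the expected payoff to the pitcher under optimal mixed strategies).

The batter's mix must leave the pitcher indifferent between Curveball and Fastball.
  the pitcher's payoff from Curveball: q·8 + (1−q)·2 = 6q + 2
  the pitcher's payoff from Fastball: q·3 + (1−q)·7 = -4q + 7
  6q + 2 = -4q + 7  ⇒  10q = 5  ⇒  q = 1/2.
The value is the pitcher's expected payoff against this mix (using Curveball): (1/2)·8 + (1/2)·2 = 5.

v = 5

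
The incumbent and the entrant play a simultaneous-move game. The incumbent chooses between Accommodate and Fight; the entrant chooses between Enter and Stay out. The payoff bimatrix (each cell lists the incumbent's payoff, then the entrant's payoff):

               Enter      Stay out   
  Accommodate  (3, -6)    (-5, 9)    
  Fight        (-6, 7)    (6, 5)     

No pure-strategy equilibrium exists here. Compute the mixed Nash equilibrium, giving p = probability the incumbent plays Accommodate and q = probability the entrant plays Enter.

p = 2/17, q = 11/20

Set the entrant's expected payoff from Enter equal to that from Stay out:
  the entrant's payoff from Enter: p·(-6) + (1−p)·7 = -13p + 7
  the entrant's payoff from Stay out: p·9 + (1−p)·5 = 4p + 5
  -13p + 7 = 4p + 5  ⇒  -17p = -2  ⇒  p = 2/17.
The incumbent's indifference between Accommodate and Fight determines the entrant's mixing probability q:
  the incumbent's payoff from Accommodate: q·3 + (1−q)·(-5) = 8q - 5
  the incumbent's payoff from Fight: q·(-6) + (1−q)·6 = -12q + 6
  8q - 5 = -12q + 6  ⇒  20q = 11  ⇒  q = 11/20.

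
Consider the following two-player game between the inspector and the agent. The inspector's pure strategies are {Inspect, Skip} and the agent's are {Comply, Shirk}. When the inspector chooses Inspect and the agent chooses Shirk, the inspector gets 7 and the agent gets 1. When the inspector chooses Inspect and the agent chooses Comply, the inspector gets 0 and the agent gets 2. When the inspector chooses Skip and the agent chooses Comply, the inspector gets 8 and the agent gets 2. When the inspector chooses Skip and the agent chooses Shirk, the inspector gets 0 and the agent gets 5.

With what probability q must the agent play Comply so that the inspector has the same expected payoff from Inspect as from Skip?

The agent's mix must leave the inspector indifferent between Inspect and Skip.
  the inspector's expected payoff from Inspect: q·0 + (1−q)·7 = -7q + 7
  the inspector's expected payoff from Skip: q·8 + (1−q)·0 = 8q
  -7q + 7 = 8q  ⇒  -15q = -7  ⇒  q = 7/15.

q = 7/15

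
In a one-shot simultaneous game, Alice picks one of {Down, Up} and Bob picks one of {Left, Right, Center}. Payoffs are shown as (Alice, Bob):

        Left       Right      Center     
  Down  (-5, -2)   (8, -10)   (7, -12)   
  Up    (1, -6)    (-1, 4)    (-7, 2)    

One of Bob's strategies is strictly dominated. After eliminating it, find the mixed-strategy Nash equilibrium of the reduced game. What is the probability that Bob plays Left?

q = 3/5

Bob's strategy Center is strictly dominated by Right: -10 > -12 and 4 > 2. Eliminate Center.
Alice's indifference between Down and Up determines Bob's mixing probability q:
  Alice's payoff from Down: q·(-5) + (1−q)·8 = -13q + 8
  Alice's payoff from Up: q·1 + (1−q)·(-1) = 2q - 1
  -13q + 8 = 2q - 1  ⇒  -15q = -9  ⇒  q = 3/5.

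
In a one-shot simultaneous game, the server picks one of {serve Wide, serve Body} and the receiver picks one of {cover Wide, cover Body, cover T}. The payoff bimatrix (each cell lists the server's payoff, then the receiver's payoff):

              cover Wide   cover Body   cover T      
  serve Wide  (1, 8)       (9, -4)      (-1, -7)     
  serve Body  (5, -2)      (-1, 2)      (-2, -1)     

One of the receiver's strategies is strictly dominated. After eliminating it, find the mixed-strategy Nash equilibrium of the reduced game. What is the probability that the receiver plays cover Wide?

q = 5/7

The receiver's strategy cover T is strictly dominated by cover Body: -4 > -7 and 2 > -1. Eliminate cover T.
The server's indifference between serve Wide and serve Body determines the receiver's mixing probability q:
  the server's expected payoff from serve Wide: q·1 + (1−q)·9 = -8q + 9
  the server's expected payoff from serve Body: q·5 + (1−q)·(-1) = 6q - 1
  -8q + 9 = 6q - 1  ⇒  -14q = -10  ⇒  q = 5/7.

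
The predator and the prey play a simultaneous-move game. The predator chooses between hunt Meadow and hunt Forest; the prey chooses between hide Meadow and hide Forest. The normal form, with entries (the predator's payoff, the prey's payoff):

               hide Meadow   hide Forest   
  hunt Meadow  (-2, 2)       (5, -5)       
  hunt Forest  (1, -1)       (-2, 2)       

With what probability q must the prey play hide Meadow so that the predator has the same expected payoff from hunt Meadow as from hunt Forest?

q = 7/10

In a mixed equilibrium the predator is indifferent between hunt Meadow and hunt Forest; this condition fixes q.
  the predator's payoff to hunt Meadow: q·(-2) + (1−q)·5 = -7q + 5
  the predator's payoff to hunt Forest: q·1 + (1−q)·(-2) = 3q - 2
  -7q + 5 = 3q - 2  ⇒  -10q = -7  ⇒  q = 7/10.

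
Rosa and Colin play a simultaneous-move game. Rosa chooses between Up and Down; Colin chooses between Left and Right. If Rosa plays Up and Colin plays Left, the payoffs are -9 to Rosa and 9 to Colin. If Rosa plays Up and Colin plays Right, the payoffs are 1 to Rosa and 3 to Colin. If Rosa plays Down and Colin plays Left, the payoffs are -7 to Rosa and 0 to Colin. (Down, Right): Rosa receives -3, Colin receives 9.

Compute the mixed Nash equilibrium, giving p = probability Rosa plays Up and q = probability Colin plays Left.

Colin's indifference between Left and Right determines Rosa's mixing probability p:
  Colin's expected payoff from Left: p·9 + (1−p)·0 = 9p
  Colin's expected payoff from Right: p·3 + (1−p)·9 = -6p + 9
  9p = -6p + 9  ⇒  15p = 9  ⇒  p = 3/5.
For Rosa to be willing to mix, Rosa must be indifferent between Up and Down, which pins down Colin's mix.
  Rosa's payoff to Up: q·(-9) + (1−q)·1 = -10q + 1
  Rosa's payoff to Down: q·(-7) + (1−q)·(-3) = -4q - 3
  -10q + 1 = -4q - 3  ⇒  -6q = -4  ⇒  q = 2/3.

p = 3/5, q = 2/3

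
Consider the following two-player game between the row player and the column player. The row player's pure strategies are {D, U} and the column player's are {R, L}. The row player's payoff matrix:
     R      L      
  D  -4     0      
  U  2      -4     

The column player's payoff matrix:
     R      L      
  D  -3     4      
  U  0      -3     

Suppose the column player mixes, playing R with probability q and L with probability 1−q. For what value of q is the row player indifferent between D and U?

Set the row player's expected payoff from D equal to that from U:
  the row player's expected payoff from D: q·(-4) + (1−q)·0 = -4q
  the row player's expected payoff from U: q·2 + (1−q)·(-4) = 6q - 4
  -4q = 6q - 4  ⇒  -10q = -4  ⇒  q = 2/5.

q = 2/5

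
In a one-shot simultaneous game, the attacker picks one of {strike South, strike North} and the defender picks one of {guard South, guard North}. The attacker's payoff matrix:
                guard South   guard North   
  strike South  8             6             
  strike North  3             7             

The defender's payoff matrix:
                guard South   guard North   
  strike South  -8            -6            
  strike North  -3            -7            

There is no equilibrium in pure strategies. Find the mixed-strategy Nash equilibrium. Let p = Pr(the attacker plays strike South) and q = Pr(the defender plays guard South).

The attacker's mix must leave the defender indifferent between guard South and guard North.
  the defender's payoff from guard South: p·(-8) + (1−p)·(-3) = -5p - 3
  the defender's payoff from guard North: p·(-6) + (1−p)·(-7) = p - 7
  -5p - 3 = p - 7  ⇒  -6p = -4  ⇒  p = 2/3.
Set the attacker's expected payoff from strike South equal to that from strike North:
  the attacker's expected payoff from strike South: q·8 + (1−q)·6 = 2q + 6
  the attacker's expected payoff from strike North: q·3 + (1−q)·7 = -4q + 7
  2q + 6 = -4q + 7  ⇒  6q = 1  ⇒  q = 1/6.

p = 2/3, q = 1/6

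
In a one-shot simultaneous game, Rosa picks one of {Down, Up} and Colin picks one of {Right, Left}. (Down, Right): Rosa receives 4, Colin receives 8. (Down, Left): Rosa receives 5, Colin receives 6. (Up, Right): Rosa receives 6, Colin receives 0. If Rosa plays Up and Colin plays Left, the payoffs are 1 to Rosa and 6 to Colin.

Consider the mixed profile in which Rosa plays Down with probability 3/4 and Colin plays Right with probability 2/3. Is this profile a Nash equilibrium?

Check Colin's indifference given Rosa's mix p = 3/4:
  payoff from Right = 6; payoff from Left = 6 — equal.
Check Rosa's indifference given Colin's mix q = 2/3:
  payoff from Down = 13/3; payoff from Up = 13/3 — equal.
Both players are indifferent, so neither can profitably deviate.

Yes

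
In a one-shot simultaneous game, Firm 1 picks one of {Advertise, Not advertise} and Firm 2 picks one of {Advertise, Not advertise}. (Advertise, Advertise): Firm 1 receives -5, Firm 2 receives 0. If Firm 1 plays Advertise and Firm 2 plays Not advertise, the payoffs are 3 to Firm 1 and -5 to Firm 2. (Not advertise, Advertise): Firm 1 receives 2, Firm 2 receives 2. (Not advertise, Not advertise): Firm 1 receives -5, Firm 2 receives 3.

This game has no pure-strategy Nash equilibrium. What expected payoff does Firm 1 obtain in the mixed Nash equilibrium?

-19/15

Set Firm 1's expected payoff from Advertise equal to that from Not advertise:
  Firm 1's payoff to Advertise: q·(-5) + (1−q)·3 = -8q + 3
  Firm 1's payoff to Not advertise: q·2 + (1−q)·(-5) = 7q - 5
  -8q + 3 = 7q - 5  ⇒  -15q = -8  ⇒  q = 8/15.
At equilibrium Firm 1 is indifferent across rows, so Firm 1's payoff equals the payoff from Advertise: (8/15)·(-5) + (7/15)·3 = -19/15.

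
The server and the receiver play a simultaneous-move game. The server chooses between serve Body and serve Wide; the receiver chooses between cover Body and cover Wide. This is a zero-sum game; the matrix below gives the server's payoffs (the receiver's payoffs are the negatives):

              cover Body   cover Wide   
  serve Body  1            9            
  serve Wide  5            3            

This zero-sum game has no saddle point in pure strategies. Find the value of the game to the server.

The server's indifference between serve Body and serve Wide determines the receiver's mixing probability q:
  the server's payoff to serve Body: q·1 + (1−q)·9 = -8q + 9
  the server's payoff to serve Wide: q·5 + (1−q)·3 = 2q + 3
  -8q + 9 = 2q + 3  ⇒  -10q = -6  ⇒  q = 3/5.
The value is the server's expected payoff against this mix (using serve Body): (3/5)·1 + (2/5)·9 = 21/5.

v = 21/5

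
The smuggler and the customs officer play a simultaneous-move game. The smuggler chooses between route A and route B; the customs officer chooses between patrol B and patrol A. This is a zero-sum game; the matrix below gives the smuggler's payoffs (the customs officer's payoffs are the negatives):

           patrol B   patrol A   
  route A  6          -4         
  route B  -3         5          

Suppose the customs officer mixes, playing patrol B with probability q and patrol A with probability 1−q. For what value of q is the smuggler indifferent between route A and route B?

q = 1/2

The customs officer's mix must leave the smuggler indifferent between route A and route B.
  the smuggler's payoff to route A: q·6 + (1−q)·(-4) = 10q - 4
  the smuggler's payoff to route B: q·(-3) + (1−q)·5 = -8q + 5
  10q - 4 = -8q + 5  ⇒  18q = 9  ⇒  q = 1/2.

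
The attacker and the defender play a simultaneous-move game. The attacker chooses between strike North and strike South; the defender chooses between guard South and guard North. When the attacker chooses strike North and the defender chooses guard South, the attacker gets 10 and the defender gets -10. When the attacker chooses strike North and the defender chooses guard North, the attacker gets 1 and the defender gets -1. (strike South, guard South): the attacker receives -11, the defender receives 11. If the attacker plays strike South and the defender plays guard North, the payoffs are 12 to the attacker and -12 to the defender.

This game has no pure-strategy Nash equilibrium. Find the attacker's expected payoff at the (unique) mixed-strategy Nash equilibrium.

The defender's mix must leave the attacker indifferent between strike North and strike South.
  the attacker's payoff from strike North: q·10 + (1−q)·1 = 9q + 1
  the attacker's payoff from strike South: q·(-11) + (1−q)·12 = -23q + 12
  9q + 1 = -23q + 12  ⇒  32q = 11  ⇒  q = 11/32.
At equilibrium the attacker is indifferent across rows, so the attacker's payoff equals the payoff from strike North: (11/32)·10 + (21/32)·1 = 131/32.

131/32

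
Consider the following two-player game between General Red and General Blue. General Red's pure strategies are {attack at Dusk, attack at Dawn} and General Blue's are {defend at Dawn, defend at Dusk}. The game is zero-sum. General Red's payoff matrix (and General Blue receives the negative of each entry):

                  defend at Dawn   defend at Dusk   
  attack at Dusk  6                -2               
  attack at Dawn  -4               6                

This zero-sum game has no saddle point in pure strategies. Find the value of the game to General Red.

For General Red to be willing to mix, General Red must be indifferent between attack at Dusk and attack at Dawn, which pins down General Blue's mix.
  General Red's payoff to attack at Dusk: q·6 + (1−q)·(-2) = 8q - 2
  General Red's payoff to attack at Dawn: q·(-4) + (1−q)·6 = -10q + 6
  8q - 2 = -10q + 6  ⇒  18q = 8  ⇒  q = 4/9.
The value is General Red's expected payoff against this mix (using attack at Dusk): (4/9)·6 + (5/9)·(-2) = 14/9.

v = 14/9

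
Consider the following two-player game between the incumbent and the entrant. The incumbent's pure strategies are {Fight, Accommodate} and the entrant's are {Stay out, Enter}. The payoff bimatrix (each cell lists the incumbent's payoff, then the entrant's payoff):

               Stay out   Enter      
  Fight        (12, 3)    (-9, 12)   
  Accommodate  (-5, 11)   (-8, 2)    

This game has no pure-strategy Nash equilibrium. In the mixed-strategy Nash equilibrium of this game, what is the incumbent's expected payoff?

The entrant's mix must leave the incumbent indifferent between Fight and Accommodate.
  the incumbent's payoff from Fight: q·12 + (1−q)·(-9) = 21q - 9
  the incumbent's payoff from Accommodate: q·(-5) + (1−q)·(-8) = 3q - 8
  21q - 9 = 3q - 8  ⇒  18q = 1  ⇒  q = 1/18.
At equilibrium the incumbent is indifferent across rows, so the incumbent's payoff equals the payoff from Fight: (1/18)·12 + (17/18)·(-9) = -47/6.

-47/6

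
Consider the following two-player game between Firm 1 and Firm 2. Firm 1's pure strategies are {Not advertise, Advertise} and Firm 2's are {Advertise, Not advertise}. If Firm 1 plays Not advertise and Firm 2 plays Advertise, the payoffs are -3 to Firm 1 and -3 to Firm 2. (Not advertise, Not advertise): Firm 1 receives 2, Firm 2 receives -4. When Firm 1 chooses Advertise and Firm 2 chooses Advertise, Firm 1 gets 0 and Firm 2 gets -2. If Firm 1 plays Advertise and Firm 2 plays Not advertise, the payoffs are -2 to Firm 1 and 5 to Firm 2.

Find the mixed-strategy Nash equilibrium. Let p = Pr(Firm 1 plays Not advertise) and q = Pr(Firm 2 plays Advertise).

For Firm 2 to be willing to mix, Firm 2 must be indifferent between Advertise and Not advertise, which pins down Firm 1's mix.
  Firm 2's payoff from Advertise: p·(-3) + (1−p)·(-2) = -p - 2
  Firm 2's payoff from Not advertise: p·(-4) + (1−p)·5 = -9p + 5
  -p - 2 = -9p + 5  ⇒  8p = 7  ⇒  p = 7/8.
Firm 1's indifference between Not advertise and Advertise determines Firm 2's mixing probability q:
  Firm 1's expected payoff from Not advertise: q·(-3) + (1−q)·2 = -5q + 2
  Firm 1's expected payoff from Advertise: q·0 + (1−q)·(-2) = 2q - 2
  -5q + 2 = 2q - 2  ⇒  -7q = -4  ⇒  q = 4/7.

p = 7/8, q = 4/7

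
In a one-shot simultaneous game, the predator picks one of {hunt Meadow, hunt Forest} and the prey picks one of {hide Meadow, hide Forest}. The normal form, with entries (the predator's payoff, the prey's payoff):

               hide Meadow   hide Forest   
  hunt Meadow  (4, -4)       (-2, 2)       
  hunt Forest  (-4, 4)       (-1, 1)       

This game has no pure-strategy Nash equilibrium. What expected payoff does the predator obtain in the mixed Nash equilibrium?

The predator's indifference between hunt Meadow and hunt Forest determines the prey's mixing probability q:
  the predator's payoff from hunt Meadow: q·4 + (1−q)·(-2) = 6q - 2
  the predator's payoff from hunt Forest: q·(-4) + (1−q)·(-1) = -3q - 1
  6q - 2 = -3q - 1  ⇒  9q = 1  ⇒  q = 1/9.
At equilibrium the predator is indifferent across rows, so the predator's payoff equals the payoff from hunt Meadow: (1/9)·4 + (8/9)·(-2) = -4/3.

-4/3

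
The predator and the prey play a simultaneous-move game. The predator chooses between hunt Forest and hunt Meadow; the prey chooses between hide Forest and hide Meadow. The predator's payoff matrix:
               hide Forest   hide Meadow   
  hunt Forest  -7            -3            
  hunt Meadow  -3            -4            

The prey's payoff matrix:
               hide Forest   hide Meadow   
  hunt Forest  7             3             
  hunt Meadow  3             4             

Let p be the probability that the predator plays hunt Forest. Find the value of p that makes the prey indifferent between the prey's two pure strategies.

p = 1/5

In a mixed equilibrium the prey is indifferent between hide Forest and hide Meadow; this condition fixes p.
  the prey's expected payoff from hide Forest: p·7 + (1−p)·3 = 4p + 3
  the prey's expected payoff from hide Meadow: p·3 + (1−p)·4 = -p + 4
  4p + 3 = -p + 4  ⇒  5p = 1  ⇒  p = 1/5.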